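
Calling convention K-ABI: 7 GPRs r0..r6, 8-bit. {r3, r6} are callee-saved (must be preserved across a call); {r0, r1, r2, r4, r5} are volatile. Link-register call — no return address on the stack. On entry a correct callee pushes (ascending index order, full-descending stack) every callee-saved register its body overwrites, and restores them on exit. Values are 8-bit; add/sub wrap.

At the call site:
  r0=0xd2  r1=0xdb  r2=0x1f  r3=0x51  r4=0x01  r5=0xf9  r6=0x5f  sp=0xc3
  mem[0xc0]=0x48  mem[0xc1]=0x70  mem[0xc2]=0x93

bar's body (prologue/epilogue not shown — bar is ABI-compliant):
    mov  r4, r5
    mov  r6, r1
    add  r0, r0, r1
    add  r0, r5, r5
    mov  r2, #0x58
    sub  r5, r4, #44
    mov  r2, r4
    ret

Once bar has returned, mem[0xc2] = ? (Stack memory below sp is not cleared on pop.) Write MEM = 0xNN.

prologue: push r6 -> mem[0xc2]=0x5f, sp=0xc2
body[0] mov  r4, r5 -> r4=0xf9
body[1] mov  r6, r1 -> r6=0xdb
body[2] add  r0, r0, r1 -> r0=0xad
body[3] add  r0, r5, r5 -> r0=0xf2
body[4] mov  r2, #0x58 -> r2=0x58
body[5] sub  r5, r4, #44 -> r5=0xcd
body[6] mov  r2, r4 -> r2=0xf9
epilogue: pop r6=0x5f, sp=0xc3
prologue pushed ['r6'] at ['0xc2']

MEM = 0x5f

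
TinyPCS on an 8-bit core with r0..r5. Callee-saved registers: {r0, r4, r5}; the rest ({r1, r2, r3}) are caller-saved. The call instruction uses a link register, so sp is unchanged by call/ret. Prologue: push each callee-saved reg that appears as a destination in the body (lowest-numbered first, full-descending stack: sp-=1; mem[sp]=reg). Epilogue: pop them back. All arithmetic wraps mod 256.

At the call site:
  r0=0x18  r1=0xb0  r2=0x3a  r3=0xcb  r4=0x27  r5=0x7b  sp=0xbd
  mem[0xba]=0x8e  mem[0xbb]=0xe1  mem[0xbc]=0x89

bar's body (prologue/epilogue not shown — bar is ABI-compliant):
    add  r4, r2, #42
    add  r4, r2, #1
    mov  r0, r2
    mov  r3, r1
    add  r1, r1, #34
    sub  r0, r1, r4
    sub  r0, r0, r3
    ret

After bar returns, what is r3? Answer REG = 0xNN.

prologue: push r0 → mem[0xbc]=0x18, sp=0xbc
prologue: push r4 → mem[0xbb]=0x27, sp=0xbb
body[0] add  r4, r2, #42 → r4=0x64
body[1] add  r4, r2, #1 → r4=0x3b
body[2] mov  r0, r2 → r0=0x3a
body[3] mov  r3, r1 → r3=0xb0
body[4] add  r1, r1, #34 → r1=0xd2
body[5] sub  r0, r1, r4 → r0=0x97
body[6] sub  r0, r0, r3 → r0=0xe7
epilogue: pop r4=0x27, sp=0xbc
epilogue: pop r0=0x18, sp=0xbd
r3 is caller-saved → body value

REG = 0xb0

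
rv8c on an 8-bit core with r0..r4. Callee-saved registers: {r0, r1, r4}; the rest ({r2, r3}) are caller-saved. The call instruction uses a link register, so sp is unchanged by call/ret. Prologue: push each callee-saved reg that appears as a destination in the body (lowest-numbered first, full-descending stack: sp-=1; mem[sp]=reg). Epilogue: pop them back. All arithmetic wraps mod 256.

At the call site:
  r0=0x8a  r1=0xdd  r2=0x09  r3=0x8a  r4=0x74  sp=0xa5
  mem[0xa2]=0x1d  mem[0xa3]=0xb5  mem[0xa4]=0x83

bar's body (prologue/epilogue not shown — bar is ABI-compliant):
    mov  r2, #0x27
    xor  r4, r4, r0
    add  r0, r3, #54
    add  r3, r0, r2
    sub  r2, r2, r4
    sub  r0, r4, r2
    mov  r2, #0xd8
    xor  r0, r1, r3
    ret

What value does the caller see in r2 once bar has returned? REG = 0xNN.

REG = 0xd8

prologue: push r0 → mem[0xa4]=0x8a, sp=0xa4
prologue: push r4 → mem[0xa3]=0x74, sp=0xa3
body[0] mov  r2, #0x27 → r2=0x27
body[1] xor  r4, r4, r0 → r4=0xfe
body[2] add  r0, r3, #54 → r0=0xc0
body[3] add  r3, r0, r2 → r3=0xe7
body[4] sub  r2, r2, r4 → r2=0x29
body[5] sub  r0, r4, r2 → r0=0xd5
body[6] mov  r2, #0xd8 → r2=0xd8
body[7] xor  r0, r1, r3 → r0=0x3a
epilogue: pop r4=0x74, sp=0xa4
epilogue: pop r0=0x8a, sp=0xa5
r2 is caller-saved → body value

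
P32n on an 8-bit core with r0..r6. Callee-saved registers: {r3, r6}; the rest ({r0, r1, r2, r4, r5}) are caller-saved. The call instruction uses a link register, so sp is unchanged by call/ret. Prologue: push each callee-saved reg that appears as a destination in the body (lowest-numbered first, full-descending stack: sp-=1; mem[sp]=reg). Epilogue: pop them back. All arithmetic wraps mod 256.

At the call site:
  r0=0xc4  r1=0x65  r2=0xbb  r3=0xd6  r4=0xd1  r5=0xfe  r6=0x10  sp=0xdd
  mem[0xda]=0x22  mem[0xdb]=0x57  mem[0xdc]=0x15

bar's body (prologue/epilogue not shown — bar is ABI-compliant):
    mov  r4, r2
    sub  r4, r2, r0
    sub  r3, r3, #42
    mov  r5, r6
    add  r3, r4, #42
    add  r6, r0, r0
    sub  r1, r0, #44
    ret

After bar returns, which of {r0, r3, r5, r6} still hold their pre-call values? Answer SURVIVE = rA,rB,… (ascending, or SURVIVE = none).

prologue: push r3 -> mem[0xdc]=0xd6, sp=0xdc
prologue: push r6 -> mem[0xdb]=0x10, sp=0xdb
body[0] mov  r4, r2 -> r4=0xbb
body[1] sub  r4, r2, r0 -> r4=0xf7
body[2] sub  r3, r3, #42 -> r3=0xac
body[3] mov  r5, r6 -> r5=0x10
body[4] add  r3, r4, #42 -> r3=0x21
body[5] add  r6, r0, r0 -> r6=0x88
body[6] sub  r1, r0, #44 -> r1=0x98
epilogue: pop r6=0x10, sp=0xdc
epilogue: pop r3=0xd6, sp=0xdd
r0: caller-saved, written=False
r3: callee-saved, written=True
r5: caller-saved, written=True
r6: callee-saved, written=True

SURVIVE = r0,r3,r6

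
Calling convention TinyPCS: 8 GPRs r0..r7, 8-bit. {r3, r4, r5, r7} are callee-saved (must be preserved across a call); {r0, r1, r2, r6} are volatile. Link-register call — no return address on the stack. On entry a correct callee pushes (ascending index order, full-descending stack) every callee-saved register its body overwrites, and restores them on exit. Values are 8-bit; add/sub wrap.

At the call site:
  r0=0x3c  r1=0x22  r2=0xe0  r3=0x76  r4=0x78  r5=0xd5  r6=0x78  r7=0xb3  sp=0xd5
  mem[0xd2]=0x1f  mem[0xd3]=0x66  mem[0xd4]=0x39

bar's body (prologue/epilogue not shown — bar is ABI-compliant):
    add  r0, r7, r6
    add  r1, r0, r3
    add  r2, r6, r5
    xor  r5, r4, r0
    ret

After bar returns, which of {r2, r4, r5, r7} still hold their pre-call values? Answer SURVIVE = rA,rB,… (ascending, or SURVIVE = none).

prologue: push r5 → mem[0xd4]=0xd5, sp=0xd4
body[0] add  r0, r7, r6 → r0=0x2b
body[1] add  r1, r0, r3 → r1=0xa1
body[2] add  r2, r6, r5 → r2=0x4d
body[3] xor  r5, r4, r0 → r5=0x53
epilogue: pop r5=0xd5, sp=0xd5
r2: caller-saved, written=True
r4: callee-saved, written=False
r5: callee-saved, written=True
r7: callee-saved, written=False

SURVIVE = r4,r5,r7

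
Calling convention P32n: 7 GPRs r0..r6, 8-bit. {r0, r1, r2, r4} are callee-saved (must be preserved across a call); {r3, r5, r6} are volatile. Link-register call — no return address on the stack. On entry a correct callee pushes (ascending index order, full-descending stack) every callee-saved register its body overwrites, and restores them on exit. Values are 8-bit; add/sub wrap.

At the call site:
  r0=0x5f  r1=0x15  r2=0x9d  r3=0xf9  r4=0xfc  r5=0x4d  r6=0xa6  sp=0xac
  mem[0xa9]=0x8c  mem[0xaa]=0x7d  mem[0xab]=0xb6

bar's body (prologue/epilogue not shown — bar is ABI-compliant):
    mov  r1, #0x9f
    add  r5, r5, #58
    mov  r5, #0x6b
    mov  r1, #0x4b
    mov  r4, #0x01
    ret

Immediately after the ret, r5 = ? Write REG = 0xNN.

prologue: push r1 → mem[0xab]=0x15, sp=0xab
prologue: push r4 → mem[0xaa]=0xfc, sp=0xaa
body[0] mov  r1, #0x9f → r1=0x9f
body[1] add  r5, r5, #58 → r5=0x87
body[2] mov  r5, #0x6b → r5=0x6b
body[3] mov  r1, #0x4b → r1=0x4b
body[4] mov  r4, #0x01 → r4=0x01
epilogue: pop r4=0xfc, sp=0xab
epilogue: pop r1=0x15, sp=0xac
r5 is caller-saved → body value

REG = 0x6b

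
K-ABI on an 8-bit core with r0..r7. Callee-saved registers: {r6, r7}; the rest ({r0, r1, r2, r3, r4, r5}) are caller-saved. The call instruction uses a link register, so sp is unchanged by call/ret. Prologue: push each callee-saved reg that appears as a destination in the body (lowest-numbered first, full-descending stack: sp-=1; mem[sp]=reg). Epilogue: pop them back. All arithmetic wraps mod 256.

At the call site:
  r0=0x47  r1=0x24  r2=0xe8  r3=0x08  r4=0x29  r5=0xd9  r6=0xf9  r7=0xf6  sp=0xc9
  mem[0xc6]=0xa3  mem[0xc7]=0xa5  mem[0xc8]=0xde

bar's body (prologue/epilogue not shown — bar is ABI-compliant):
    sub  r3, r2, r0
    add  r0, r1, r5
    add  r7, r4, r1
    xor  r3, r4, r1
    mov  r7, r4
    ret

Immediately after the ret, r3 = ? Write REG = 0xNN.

prologue: push r7 -> mem[0xc8]=0xf6, sp=0xc8
body[0] sub  r3, r2, r0 -> r3=0xa1
body[1] add  r0, r1, r5 -> r0=0xfd
body[2] add  r7, r4, r1 -> r7=0x4d
body[3] xor  r3, r4, r1 -> r3=0x0d
body[4] mov  r7, r4 -> r7=0x29
epilogue: pop r7=0xf6, sp=0xc9
r3 is caller-saved -> body value

REG = 0x0d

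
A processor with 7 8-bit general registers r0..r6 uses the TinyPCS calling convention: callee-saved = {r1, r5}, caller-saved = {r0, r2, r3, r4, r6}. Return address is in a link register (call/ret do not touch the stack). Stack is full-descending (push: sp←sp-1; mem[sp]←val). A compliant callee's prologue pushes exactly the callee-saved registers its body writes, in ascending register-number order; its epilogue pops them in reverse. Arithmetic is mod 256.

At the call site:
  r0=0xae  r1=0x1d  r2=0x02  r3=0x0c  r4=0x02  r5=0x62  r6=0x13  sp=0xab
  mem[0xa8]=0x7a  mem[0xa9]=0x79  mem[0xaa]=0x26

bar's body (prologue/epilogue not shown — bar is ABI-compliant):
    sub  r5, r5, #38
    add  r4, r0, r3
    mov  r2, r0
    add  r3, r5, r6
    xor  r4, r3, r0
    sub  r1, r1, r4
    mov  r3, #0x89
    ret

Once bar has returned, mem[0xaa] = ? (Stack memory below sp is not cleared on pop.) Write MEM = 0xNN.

MEM = 0x1d

prologue: push r1 → mem[0xaa]=0x1d, sp=0xaa
prologue: push r5 → mem[0xa9]=0x62, sp=0xa9
body[0] sub  r5, r5, #38 → r5=0x3c
body[1] add  r4, r0, r3 → r4=0xba
body[2] mov  r2, r0 → r2=0xae
body[3] add  r3, r5, r6 → r3=0x4f
body[4] xor  r4, r3, r0 → r4=0xe1
body[5] sub  r1, r1, r4 → r1=0x3c
body[6] mov  r3, #0x89 → r3=0x89
epilogue: pop r5=0x62, sp=0xaa
epilogue: pop r1=0x1d, sp=0xab
prologue pushed ['r1', 'r5'] at ['0xaa', '0xa9']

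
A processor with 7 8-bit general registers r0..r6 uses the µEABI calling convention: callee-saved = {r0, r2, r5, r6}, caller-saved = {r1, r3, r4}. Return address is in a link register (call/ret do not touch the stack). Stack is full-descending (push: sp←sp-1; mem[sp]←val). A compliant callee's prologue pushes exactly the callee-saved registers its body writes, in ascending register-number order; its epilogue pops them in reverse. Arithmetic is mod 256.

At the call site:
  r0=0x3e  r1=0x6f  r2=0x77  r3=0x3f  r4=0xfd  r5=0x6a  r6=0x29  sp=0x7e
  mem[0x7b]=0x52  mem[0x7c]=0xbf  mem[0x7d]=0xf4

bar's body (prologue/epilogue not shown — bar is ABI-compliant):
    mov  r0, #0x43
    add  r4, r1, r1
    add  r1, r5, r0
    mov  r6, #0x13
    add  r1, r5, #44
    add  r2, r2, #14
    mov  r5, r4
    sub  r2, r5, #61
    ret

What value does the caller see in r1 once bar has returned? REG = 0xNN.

prologue: push r0 → mem[0x7d]=0x3e, sp=0x7d
prologue: push r2 → mem[0x7c]=0x77, sp=0x7c
prologue: push r5 → mem[0x7b]=0x6a, sp=0x7b
prologue: push r6 → mem[0x7a]=0x29, sp=0x7a
body[0] mov  r0, #0x43 → r0=0x43
body[1] add  r4, r1, r1 → r4=0xde
body[2] add  r1, r5, r0 → r1=0xad
body[3] mov  r6, #0x13 → r6=0x13
body[4] add  r1, r5, #44 → r1=0x96
body[5] add  r2, r2, #14 → r2=0x85
body[6] mov  r5, r4 → r5=0xde
body[7] sub  r2, r5, #61 → r2=0xa1
epilogue: pop r6=0x29, sp=0x7b
epilogue: pop r5=0x6a, sp=0x7c
epilogue: pop r2=0x77, sp=0x7d
epilogue: pop r0=0x3e, sp=0x7e
r1 is caller-saved → body value

REG = 0x96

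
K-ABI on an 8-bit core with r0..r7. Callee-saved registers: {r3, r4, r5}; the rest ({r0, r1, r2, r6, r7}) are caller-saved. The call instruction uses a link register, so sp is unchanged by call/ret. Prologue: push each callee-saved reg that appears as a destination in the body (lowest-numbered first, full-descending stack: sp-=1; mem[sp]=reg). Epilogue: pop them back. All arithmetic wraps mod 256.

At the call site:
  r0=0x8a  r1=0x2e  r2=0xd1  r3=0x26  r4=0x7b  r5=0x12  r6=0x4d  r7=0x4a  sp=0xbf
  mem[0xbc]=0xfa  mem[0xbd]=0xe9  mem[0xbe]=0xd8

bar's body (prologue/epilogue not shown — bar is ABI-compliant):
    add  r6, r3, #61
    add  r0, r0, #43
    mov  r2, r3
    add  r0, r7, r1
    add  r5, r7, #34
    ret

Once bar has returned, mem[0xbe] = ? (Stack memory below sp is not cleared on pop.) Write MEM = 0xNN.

MEM = 0x12

prologue: push r5 → mem[0xbe]=0x12, sp=0xbe
body[0] add  r6, r3, #61 → r6=0x63
body[1] add  r0, r0, #43 → r0=0xb5
body[2] mov  r2, r3 → r2=0x26
body[3] add  r0, r7, r1 → r0=0x78
body[4] add  r5, r7, #34 → r5=0x6c
epilogue: pop r5=0x12, sp=0xbf
prologue pushed ['r5'] at ['0xbe']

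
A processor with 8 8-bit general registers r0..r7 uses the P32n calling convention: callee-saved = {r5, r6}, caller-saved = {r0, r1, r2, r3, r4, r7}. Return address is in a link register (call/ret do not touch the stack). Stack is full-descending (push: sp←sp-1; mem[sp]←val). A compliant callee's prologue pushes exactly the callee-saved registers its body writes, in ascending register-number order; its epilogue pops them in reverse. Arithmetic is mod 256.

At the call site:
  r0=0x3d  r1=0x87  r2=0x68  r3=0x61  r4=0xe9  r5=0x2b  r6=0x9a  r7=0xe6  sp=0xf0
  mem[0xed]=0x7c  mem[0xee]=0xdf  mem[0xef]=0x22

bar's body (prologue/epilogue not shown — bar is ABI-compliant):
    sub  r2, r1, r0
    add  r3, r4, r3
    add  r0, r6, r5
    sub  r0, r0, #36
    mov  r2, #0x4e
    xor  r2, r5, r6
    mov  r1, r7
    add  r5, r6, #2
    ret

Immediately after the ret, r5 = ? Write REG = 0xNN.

REG = 0x2b

prologue: push r5 -> mem[0xef]=0x2b, sp=0xef
body[0] sub  r2, r1, r0 -> r2=0x4a
body[1] add  r3, r4, r3 -> r3=0x4a
body[2] add  r0, r6, r5 -> r0=0xc5
body[3] sub  r0, r0, #36 -> r0=0xa1
body[4] mov  r2, #0x4e -> r2=0x4e
body[5] xor  r2, r5, r6 -> r2=0xb1
body[6] mov  r1, r7 -> r1=0xe6
body[7] add  r5, r6, #2 -> r5=0x9c
epilogue: pop r5=0x2b, sp=0xf0
r5 is callee-saved -> restored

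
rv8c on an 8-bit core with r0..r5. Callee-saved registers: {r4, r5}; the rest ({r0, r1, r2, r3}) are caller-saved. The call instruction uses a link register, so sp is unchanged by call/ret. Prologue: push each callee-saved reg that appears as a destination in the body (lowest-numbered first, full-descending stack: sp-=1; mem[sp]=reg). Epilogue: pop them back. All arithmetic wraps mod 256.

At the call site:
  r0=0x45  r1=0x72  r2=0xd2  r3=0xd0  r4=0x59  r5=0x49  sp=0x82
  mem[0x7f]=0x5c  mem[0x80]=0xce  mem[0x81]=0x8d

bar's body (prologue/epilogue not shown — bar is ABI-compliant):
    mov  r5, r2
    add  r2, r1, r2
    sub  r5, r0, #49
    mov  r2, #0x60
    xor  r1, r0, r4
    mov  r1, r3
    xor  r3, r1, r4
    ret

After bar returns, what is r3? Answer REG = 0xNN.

prologue: push r5 → mem[0x81]=0x49, sp=0x81
body[0] mov  r5, r2 → r5=0xd2
body[1] add  r2, r1, r2 → r2=0x44
body[2] sub  r5, r0, #49 → r5=0x14
body[3] mov  r2, #0x60 → r2=0x60
body[4] xor  r1, r0, r4 → r1=0x1c
body[5] mov  r1, r3 → r1=0xd0
body[6] xor  r3, r1, r4 → r3=0x89
epilogue: pop r5=0x49, sp=0x82
r3 is caller-saved → body value

REG = 0x89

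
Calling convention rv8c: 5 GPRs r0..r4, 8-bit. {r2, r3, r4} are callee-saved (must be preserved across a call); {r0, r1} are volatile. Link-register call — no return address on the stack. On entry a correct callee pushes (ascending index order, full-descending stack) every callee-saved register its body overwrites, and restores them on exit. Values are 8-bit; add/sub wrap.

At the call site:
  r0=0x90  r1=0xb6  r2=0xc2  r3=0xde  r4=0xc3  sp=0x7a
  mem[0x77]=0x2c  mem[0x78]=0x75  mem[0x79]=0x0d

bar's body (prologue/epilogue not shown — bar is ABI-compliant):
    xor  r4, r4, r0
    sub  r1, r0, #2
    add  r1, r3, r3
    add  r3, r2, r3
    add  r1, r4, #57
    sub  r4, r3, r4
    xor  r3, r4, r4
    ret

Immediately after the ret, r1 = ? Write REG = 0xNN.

REG = 0x8c

prologue: push r3 -> mem[0x79]=0xde, sp=0x79
prologue: push r4 -> mem[0x78]=0xc3, sp=0x78
body[0] xor  r4, r4, r0 -> r4=0x53
body[1] sub  r1, r0, #2 -> r1=0x8e
body[2] add  r1, r3, r3 -> r1=0xbc
body[3] add  r3, r2, r3 -> r3=0xa0
body[4] add  r1, r4, #57 -> r1=0x8c
body[5] sub  r4, r3, r4 -> r4=0x4d
body[6] xor  r3, r4, r4 -> r3=0x00
epilogue: pop r4=0xc3, sp=0x79
epilogue: pop r3=0xde, sp=0x7a
r1 is caller-saved -> body value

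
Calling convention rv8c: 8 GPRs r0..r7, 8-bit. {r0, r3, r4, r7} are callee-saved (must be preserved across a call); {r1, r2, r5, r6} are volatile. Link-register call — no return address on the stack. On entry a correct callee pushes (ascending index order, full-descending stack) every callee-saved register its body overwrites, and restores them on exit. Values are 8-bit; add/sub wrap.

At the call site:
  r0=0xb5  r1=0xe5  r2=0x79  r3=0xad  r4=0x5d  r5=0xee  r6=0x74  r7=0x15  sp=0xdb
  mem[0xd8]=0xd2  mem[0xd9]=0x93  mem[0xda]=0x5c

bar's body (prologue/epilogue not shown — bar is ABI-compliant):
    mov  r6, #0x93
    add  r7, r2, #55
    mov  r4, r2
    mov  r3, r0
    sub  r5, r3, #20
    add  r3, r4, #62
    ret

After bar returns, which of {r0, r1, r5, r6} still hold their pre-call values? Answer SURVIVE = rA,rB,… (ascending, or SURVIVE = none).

prologue: push r3 -> mem[0xda]=0xad, sp=0xda
prologue: push r4 -> mem[0xd9]=0x5d, sp=0xd9
prologue: push r7 -> mem[0xd8]=0x15, sp=0xd8
body[0] mov  r6, #0x93 -> r6=0x93
body[1] add  r7, r2, #55 -> r7=0xb0
body[2] mov  r4, r2 -> r4=0x79
body[3] mov  r3, r0 -> r3=0xb5
body[4] sub  r5, r3, #20 -> r5=0xa1
body[5] add  r3, r4, #62 -> r3=0xb7
epilogue: pop r7=0x15, sp=0xd9
epilogue: pop r4=0x5d, sp=0xda
epilogue: pop r3=0xad, sp=0xdb
r0: callee-saved, written=False
r1: caller-saved, written=False
r5: caller-saved, written=True
r6: caller-saved, written=True

SURVIVE = r0,r1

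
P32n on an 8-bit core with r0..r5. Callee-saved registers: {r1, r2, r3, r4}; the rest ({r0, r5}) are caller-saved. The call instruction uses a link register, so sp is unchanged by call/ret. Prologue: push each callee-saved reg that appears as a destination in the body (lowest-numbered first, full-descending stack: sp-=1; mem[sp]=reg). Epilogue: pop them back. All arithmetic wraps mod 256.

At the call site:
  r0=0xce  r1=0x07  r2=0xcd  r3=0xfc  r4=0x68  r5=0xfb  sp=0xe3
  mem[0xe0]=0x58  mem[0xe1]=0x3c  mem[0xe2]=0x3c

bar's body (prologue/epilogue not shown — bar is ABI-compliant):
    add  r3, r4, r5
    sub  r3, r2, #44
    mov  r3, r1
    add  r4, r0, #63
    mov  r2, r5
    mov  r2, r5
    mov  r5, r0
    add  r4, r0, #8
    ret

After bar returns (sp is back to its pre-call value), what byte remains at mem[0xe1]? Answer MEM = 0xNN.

MEM = 0xfc

prologue: push r2 -> mem[0xe2]=0xcd, sp=0xe2
prologue: push r3 -> mem[0xe1]=0xfc, sp=0xe1
prologue: push r4 -> mem[0xe0]=0x68, sp=0xe0
body[0] add  r3, r4, r5 -> r3=0x63
body[1] sub  r3, r2, #44 -> r3=0xa1
body[2] mov  r3, r1 -> r3=0x07
body[3] add  r4, r0, #63 -> r4=0x0d
body[4] mov  r2, r5 -> r2=0xfb
body[5] mov  r2, r5 -> r2=0xfb
body[6] mov  r5, r0 -> r5=0xce
body[7] add  r4, r0, #8 -> r4=0xd6
epilogue: pop r4=0x68, sp=0xe1
epilogue: pop r3=0xfc, sp=0xe2
epilogue: pop r2=0xcd, sp=0xe3
prologue pushed ['r2', 'r3', 'r4'] at ['0xe2', '0xe1', '0xe0']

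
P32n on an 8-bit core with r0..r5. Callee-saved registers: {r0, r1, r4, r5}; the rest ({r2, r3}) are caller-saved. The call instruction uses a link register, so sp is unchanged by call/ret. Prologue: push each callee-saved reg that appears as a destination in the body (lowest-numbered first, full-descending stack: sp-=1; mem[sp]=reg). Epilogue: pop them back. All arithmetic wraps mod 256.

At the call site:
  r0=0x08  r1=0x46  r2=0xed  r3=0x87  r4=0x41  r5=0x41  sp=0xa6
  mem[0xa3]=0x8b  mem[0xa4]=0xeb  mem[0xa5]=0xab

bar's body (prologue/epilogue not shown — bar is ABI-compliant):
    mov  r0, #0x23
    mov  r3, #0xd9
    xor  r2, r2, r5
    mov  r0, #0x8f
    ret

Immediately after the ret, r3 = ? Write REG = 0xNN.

REG = 0xd9

prologue: push r0 -> mem[0xa5]=0x08, sp=0xa5
body[0] mov  r0, #0x23 -> r0=0x23
body[1] mov  r3, #0xd9 -> r3=0xd9
body[2] xor  r2, r2, r5 -> r2=0xac
body[3] mov  r0, #0x8f -> r0=0x8f
epilogue: pop r0=0x08, sp=0xa6
r3 is caller-saved -> body value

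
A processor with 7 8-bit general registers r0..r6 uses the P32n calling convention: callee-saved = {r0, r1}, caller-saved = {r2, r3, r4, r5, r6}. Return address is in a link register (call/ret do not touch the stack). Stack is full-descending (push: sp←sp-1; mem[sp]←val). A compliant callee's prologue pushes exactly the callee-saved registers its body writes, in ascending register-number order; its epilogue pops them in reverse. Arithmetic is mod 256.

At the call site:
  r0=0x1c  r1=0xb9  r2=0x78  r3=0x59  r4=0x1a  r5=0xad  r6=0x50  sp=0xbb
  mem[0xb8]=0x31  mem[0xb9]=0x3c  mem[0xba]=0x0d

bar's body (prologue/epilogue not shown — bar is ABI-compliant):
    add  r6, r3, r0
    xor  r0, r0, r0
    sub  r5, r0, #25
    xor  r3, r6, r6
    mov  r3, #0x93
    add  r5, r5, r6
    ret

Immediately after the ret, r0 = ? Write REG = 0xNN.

prologue: push r0 → mem[0xba]=0x1c, sp=0xba
body[0] add  r6, r3, r0 → r6=0x75
body[1] xor  r0, r0, r0 → r0=0x00
body[2] sub  r5, r0, #25 → r5=0xe7
body[3] xor  r3, r6, r6 → r3=0x00
body[4] mov  r3, #0x93 → r3=0x93
body[5] add  r5, r5, r6 → r5=0x5c
epilogue: pop r0=0x1c, sp=0xbb
r0 is callee-saved → restored

REG = 0x1c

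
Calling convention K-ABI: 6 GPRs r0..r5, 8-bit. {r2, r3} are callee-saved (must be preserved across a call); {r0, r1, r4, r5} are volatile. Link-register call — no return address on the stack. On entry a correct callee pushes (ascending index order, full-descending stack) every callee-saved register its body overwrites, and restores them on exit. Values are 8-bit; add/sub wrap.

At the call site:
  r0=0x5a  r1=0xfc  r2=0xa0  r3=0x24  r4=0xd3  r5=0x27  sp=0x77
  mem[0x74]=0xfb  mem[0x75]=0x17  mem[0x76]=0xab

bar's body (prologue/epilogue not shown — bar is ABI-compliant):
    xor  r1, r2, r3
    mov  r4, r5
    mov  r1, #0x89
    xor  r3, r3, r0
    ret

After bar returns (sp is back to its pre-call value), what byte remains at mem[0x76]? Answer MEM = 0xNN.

MEM = 0x24

prologue: push r3 -> mem[0x76]=0x24, sp=0x76
body[0] xor  r1, r2, r3 -> r1=0x84
body[1] mov  r4, r5 -> r4=0x27
body[2] mov  r1, #0x89 -> r1=0x89
body[3] xor  r3, r3, r0 -> r3=0x7e
epilogue: pop r3=0x24, sp=0x77
prologue pushed ['r3'] at ['0x76']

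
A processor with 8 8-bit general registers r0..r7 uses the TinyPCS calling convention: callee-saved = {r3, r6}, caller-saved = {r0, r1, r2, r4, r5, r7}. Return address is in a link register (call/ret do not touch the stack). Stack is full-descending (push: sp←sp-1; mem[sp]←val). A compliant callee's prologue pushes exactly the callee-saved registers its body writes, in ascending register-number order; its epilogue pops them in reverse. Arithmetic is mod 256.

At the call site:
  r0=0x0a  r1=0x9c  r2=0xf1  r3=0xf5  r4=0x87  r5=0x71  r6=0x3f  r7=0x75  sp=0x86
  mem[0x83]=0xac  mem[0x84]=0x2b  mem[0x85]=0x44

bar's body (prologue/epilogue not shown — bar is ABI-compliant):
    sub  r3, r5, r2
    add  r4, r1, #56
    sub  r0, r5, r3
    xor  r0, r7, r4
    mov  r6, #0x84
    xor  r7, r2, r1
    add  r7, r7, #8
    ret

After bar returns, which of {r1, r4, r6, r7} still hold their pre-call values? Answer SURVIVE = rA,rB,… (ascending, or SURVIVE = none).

prologue: push r3 → mem[0x85]=0xf5, sp=0x85
prologue: push r6 → mem[0x84]=0x3f, sp=0x84
body[0] sub  r3, r5, r2 → r3=0x80
body[1] add  r4, r1, #56 → r4=0xd4
body[2] sub  r0, r5, r3 → r0=0xf1
body[3] xor  r0, r7, r4 → r0=0xa1
body[4] mov  r6, #0x84 → r6=0x84
body[5] xor  r7, r2, r1 → r7=0x6d
body[6] add  r7, r7, #8 → r7=0x75
epilogue: pop r6=0x3f, sp=0x85
epilogue: pop r3=0xf5, sp=0x86
r1: caller-saved, written=False
r4: caller-saved, written=True
r6: callee-saved, written=True
r7: caller-saved, written=True

SURVIVE = r1,r6,r7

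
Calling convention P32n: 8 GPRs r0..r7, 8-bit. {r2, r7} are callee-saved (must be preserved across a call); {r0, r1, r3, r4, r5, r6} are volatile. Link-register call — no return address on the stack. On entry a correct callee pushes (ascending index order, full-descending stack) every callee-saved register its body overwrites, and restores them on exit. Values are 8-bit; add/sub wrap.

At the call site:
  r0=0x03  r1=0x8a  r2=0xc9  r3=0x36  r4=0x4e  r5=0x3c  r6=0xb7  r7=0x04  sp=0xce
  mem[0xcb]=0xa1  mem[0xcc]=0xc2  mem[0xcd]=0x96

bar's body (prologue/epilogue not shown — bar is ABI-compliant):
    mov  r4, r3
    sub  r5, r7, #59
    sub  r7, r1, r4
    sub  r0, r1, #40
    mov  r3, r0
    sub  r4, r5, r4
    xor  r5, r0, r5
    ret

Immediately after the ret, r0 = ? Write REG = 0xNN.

prologue: push r7 -> mem[0xcd]=0x04, sp=0xcd
body[0] mov  r4, r3 -> r4=0x36
body[1] sub  r5, r7, #59 -> r5=0xc9
body[2] sub  r7, r1, r4 -> r7=0x54
body[3] sub  r0, r1, #40 -> r0=0x62
body[4] mov  r3, r0 -> r3=0x62
body[5] sub  r4, r5, r4 -> r4=0x93
body[6] xor  r5, r0, r5 -> r5=0xab
epilogue: pop r7=0x04, sp=0xce
r0 is caller-saved -> body value

REG = 0x62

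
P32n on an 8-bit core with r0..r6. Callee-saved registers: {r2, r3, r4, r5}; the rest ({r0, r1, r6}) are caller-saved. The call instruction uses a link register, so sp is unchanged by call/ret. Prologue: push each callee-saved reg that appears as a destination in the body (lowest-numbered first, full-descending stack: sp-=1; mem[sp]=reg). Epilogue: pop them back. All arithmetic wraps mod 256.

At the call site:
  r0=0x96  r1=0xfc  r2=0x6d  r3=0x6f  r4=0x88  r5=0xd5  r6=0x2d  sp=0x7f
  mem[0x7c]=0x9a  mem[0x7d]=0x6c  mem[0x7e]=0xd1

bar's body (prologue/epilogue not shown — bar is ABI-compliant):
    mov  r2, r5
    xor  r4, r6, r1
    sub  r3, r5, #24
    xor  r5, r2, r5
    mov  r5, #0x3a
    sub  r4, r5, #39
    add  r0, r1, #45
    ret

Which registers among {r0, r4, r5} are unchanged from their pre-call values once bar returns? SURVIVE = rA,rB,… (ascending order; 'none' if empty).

prologue: push r2 → mem[0x7e]=0x6d, sp=0x7e
prologue: push r3 → mem[0x7d]=0x6f, sp=0x7d
prologue: push r4 → mem[0x7c]=0x88, sp=0x7c
prologue: push r5 → mem[0x7b]=0xd5, sp=0x7b
body[0] mov  r2, r5 → r2=0xd5
body[1] xor  r4, r6, r1 → r4=0xd1
body[2] sub  r3, r5, #24 → r3=0xbd
body[3] xor  r5, r2, r5 → r5=0x00
body[4] mov  r5, #0x3a → r5=0x3a
body[5] sub  r4, r5, #39 → r4=0x13
body[6] add  r0, r1, #45 → r0=0x29
epilogue: pop r5=0xd5, sp=0x7c
epilogue: pop r4=0x88, sp=0x7d
epilogue: pop r3=0x6f, sp=0x7e
epilogue: pop r2=0x6d, sp=0x7f
r0: caller-saved, written=True
r4: callee-saved, written=True
r5: callee-saved, written=True

SURVIVE = r4,r5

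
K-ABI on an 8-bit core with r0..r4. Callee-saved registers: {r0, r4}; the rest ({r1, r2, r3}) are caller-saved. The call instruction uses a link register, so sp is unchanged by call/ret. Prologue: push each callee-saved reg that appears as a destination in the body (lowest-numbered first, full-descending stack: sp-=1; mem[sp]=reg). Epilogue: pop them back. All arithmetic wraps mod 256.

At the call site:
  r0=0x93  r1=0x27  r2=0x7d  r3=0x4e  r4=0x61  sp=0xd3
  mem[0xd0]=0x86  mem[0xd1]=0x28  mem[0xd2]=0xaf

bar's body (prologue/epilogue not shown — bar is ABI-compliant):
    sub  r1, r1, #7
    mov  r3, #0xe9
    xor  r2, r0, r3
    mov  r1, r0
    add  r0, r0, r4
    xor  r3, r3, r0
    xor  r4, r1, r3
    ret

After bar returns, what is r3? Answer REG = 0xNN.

REG = 0x1d

prologue: push r0 -> mem[0xd2]=0x93, sp=0xd2
prologue: push r4 -> mem[0xd1]=0x61, sp=0xd1
body[0] sub  r1, r1, #7 -> r1=0x20
body[1] mov  r3, #0xe9 -> r3=0xe9
body[2] xor  r2, r0, r3 -> r2=0x7a
body[3] mov  r1, r0 -> r1=0x93
body[4] add  r0, r0, r4 -> r0=0xf4
body[5] xor  r3, r3, r0 -> r3=0x1d
body[6] xor  r4, r1, r3 -> r4=0x8e
epilogue: pop r4=0x61, sp=0xd2
epilogue: pop r0=0x93, sp=0xd3
r3 is caller-saved -> body value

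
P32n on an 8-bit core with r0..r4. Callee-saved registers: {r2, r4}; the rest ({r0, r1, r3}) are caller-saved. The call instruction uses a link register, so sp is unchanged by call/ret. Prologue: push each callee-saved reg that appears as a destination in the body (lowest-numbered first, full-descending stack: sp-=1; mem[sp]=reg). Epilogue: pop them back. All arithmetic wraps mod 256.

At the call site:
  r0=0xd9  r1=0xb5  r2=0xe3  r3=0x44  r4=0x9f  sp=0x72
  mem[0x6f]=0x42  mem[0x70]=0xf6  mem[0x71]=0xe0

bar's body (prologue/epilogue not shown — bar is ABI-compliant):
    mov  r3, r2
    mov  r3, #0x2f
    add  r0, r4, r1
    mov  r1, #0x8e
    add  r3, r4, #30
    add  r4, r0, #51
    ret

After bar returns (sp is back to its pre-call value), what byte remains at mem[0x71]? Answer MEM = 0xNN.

prologue: push r4 → mem[0x71]=0x9f, sp=0x71
body[0] mov  r3, r2 → r3=0xe3
body[1] mov  r3, #0x2f → r3=0x2f
body[2] add  r0, r4, r1 → r0=0x54
body[3] mov  r1, #0x8e → r1=0x8e
body[4] add  r3, r4, #30 → r3=0xbd
body[5] add  r4, r0, #51 → r4=0x87
epilogue: pop r4=0x9f, sp=0x72
prologue pushed ['r4'] at ['0x71']

MEM = 0x9f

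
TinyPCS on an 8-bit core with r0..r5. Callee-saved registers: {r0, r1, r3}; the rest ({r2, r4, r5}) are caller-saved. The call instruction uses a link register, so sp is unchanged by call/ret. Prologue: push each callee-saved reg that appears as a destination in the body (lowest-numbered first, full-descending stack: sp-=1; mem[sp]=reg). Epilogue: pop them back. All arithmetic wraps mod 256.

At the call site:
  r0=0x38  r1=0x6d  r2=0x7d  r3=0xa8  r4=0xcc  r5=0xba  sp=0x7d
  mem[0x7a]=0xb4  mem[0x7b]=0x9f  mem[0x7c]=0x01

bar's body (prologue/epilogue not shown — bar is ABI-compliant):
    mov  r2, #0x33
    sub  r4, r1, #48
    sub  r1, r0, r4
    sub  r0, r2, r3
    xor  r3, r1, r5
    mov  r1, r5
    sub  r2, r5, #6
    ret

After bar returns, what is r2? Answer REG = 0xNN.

REG = 0xb4

prologue: push r0 → mem[0x7c]=0x38, sp=0x7c
prologue: push r1 → mem[0x7b]=0x6d, sp=0x7b
prologue: push r3 → mem[0x7a]=0xa8, sp=0x7a
body[0] mov  r2, #0x33 → r2=0x33
body[1] sub  r4, r1, #48 → r4=0x3d
body[2] sub  r1, r0, r4 → r1=0xfb
body[3] sub  r0, r2, r3 → r0=0x8b
body[4] xor  r3, r1, r5 → r3=0x41
body[5] mov  r1, r5 → r1=0xba
body[6] sub  r2, r5, #6 → r2=0xb4
epilogue: pop r3=0xa8, sp=0x7b
epilogue: pop r1=0x6d, sp=0x7c
epilogue: pop r0=0x38, sp=0x7d
r2 is caller-saved → body value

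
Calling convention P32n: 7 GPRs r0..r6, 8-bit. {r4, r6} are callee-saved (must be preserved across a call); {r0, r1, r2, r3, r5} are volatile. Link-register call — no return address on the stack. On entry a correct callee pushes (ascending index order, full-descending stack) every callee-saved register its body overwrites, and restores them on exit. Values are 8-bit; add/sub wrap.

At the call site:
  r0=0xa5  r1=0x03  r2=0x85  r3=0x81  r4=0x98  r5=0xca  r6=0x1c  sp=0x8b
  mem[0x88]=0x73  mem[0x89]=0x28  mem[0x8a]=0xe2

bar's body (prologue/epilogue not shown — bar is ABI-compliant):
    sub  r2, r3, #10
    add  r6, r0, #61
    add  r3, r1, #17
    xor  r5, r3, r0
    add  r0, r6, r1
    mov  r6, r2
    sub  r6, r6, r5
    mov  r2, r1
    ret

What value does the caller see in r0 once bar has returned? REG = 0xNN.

prologue: push r6 → mem[0x8a]=0x1c, sp=0x8a
body[0] sub  r2, r3, #10 → r2=0x77
body[1] add  r6, r0, #61 → r6=0xe2
body[2] add  r3, r1, #17 → r3=0x14
body[3] xor  r5, r3, r0 → r5=0xb1
body[4] add  r0, r6, r1 → r0=0xe5
body[5] mov  r6, r2 → r6=0x77
body[6] sub  r6, r6, r5 → r6=0xc6
body[7] mov  r2, r1 → r2=0x03
epilogue: pop r6=0x1c, sp=0x8b
r0 is caller-saved → body value

REG = 0xe5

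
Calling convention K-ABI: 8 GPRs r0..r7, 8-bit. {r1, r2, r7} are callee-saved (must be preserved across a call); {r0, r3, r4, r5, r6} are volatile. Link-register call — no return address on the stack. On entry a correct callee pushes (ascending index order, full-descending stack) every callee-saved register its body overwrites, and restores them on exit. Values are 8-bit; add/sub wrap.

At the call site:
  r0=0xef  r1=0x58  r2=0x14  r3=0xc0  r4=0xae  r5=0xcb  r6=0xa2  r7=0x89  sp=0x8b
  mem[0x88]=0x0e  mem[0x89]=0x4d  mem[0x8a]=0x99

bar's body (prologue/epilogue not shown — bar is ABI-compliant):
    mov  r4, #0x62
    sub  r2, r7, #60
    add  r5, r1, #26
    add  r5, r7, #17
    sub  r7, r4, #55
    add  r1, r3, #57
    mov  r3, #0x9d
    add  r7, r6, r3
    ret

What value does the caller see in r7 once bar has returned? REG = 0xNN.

prologue: push r1 → mem[0x8a]=0x58, sp=0x8a
prologue: push r2 → mem[0x89]=0x14, sp=0x89
prologue: push r7 → mem[0x88]=0x89, sp=0x88
body[0] mov  r4, #0x62 → r4=0x62
body[1] sub  r2, r7, #60 → r2=0x4d
body[2] add  r5, r1, #26 → r5=0x72
body[3] add  r5, r7, #17 → r5=0x9a
body[4] sub  r7, r4, #55 → r7=0x2b
body[5] add  r1, r3, #57 → r1=0xf9
body[6] mov  r3, #0x9d → r3=0x9d
body[7] add  r7, r6, r3 → r7=0x3f
epilogue: pop r7=0x89, sp=0x89
epilogue: pop r2=0x14, sp=0x8a
epilogue: pop r1=0x58, sp=0x8b
r7 is callee-saved → restored

REG = 0x89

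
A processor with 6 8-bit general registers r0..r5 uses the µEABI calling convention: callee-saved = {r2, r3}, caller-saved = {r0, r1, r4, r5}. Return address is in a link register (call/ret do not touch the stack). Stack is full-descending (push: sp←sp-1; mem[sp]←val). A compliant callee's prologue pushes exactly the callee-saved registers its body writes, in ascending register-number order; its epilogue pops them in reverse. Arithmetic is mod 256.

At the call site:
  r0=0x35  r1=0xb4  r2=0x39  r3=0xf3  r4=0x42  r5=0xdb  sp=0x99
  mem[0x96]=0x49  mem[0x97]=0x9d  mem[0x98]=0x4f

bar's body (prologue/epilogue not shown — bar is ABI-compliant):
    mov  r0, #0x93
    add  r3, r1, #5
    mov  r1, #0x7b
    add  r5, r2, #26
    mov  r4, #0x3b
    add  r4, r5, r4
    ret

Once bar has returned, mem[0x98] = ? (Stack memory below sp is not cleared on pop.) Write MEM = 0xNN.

MEM = 0xf3

prologue: push r3 -> mem[0x98]=0xf3, sp=0x98
body[0] mov  r0, #0x93 -> r0=0x93
body[1] add  r3, r1, #5 -> r3=0xb9
body[2] mov  r1, #0x7b -> r1=0x7b
body[3] add  r5, r2, #26 -> r5=0x53
body[4] mov  r4, #0x3b -> r4=0x3b
body[5] add  r4, r5, r4 -> r4=0x8e
epilogue: pop r3=0xf3, sp=0x99
prologue pushed ['r3'] at ['0x98']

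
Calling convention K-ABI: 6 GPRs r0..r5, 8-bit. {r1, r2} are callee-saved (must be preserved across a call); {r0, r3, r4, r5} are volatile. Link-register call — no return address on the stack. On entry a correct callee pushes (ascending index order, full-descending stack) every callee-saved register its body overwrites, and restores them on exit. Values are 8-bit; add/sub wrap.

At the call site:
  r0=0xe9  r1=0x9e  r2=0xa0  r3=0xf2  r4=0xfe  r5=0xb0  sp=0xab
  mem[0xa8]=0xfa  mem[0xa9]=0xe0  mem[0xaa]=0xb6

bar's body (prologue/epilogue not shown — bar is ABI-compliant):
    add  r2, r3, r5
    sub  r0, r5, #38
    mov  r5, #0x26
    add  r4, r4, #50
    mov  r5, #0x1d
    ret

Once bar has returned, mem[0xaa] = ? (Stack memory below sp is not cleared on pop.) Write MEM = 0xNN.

MEM = 0xa0

prologue: push r2 → mem[0xaa]=0xa0, sp=0xaa
body[0] add  r2, r3, r5 → r2=0xa2
body[1] sub  r0, r5, #38 → r0=0x8a
body[2] mov  r5, #0x26 → r5=0x26
body[3] add  r4, r4, #50 → r4=0x30
body[4] mov  r5, #0x1d → r5=0x1d
epilogue: pop r2=0xa0, sp=0xab
prologue pushed ['r2'] at ['0xaa']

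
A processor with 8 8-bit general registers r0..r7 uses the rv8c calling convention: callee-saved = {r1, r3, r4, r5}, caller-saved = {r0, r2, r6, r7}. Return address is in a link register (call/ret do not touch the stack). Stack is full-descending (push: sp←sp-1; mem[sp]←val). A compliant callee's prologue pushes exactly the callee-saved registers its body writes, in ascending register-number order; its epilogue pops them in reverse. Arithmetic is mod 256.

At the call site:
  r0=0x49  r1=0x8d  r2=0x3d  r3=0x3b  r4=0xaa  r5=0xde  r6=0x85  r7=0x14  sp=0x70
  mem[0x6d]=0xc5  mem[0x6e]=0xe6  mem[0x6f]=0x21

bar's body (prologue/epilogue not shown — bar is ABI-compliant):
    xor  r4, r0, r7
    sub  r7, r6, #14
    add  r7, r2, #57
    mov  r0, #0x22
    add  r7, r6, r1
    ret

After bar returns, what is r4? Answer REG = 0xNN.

prologue: push r4 -> mem[0x6f]=0xaa, sp=0x6f
body[0] xor  r4, r0, r7 -> r4=0x5d
body[1] sub  r7, r6, #14 -> r7=0x77
body[2] add  r7, r2, #57 -> r7=0x76
body[3] mov  r0, #0x22 -> r0=0x22
body[4] add  r7, r6, r1 -> r7=0x12
epilogue: pop r4=0xaa, sp=0x70
r4 is callee-saved -> restored

REG = 0xaa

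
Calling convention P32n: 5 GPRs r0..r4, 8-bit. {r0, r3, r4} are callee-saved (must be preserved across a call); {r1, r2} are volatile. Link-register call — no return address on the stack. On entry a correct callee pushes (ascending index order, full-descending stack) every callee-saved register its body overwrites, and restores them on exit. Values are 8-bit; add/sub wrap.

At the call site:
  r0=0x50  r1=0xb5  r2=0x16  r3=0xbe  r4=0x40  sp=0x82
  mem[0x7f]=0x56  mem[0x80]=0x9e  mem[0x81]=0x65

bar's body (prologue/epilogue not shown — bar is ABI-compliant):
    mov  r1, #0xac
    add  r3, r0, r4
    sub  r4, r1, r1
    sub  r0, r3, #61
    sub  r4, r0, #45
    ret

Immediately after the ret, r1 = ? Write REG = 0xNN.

prologue: push r0 -> mem[0x81]=0x50, sp=0x81
prologue: push r3 -> mem[0x80]=0xbe, sp=0x80
prologue: push r4 -> mem[0x7f]=0x40, sp=0x7f
body[0] mov  r1, #0xac -> r1=0xac
body[1] add  r3, r0, r4 -> r3=0x90
body[2] sub  r4, r1, r1 -> r4=0x00
body[3] sub  r0, r3, #61 -> r0=0x53
body[4] sub  r4, r0, #45 -> r4=0x26
epilogue: pop r4=0x40, sp=0x80
epilogue: pop r3=0xbe, sp=0x81
epilogue: pop r0=0x50, sp=0x82
r1 is caller-saved -> body value

REG = 0xac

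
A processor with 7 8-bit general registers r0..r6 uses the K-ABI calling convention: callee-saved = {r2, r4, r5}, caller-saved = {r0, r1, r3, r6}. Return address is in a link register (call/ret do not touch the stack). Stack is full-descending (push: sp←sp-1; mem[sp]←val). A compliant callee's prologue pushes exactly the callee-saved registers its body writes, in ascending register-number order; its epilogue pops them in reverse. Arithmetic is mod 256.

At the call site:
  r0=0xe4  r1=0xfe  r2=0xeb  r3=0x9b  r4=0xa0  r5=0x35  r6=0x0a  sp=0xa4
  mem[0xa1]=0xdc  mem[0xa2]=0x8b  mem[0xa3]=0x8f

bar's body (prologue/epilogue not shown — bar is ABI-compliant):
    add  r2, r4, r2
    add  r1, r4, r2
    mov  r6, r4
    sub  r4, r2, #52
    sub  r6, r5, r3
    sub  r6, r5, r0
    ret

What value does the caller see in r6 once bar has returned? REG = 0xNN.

REG = 0x51

prologue: push r2 → mem[0xa3]=0xeb, sp=0xa3
prologue: push r4 → mem[0xa2]=0xa0, sp=0xa2
body[0] add  r2, r4, r2 → r2=0x8b
body[1] add  r1, r4, r2 → r1=0x2b
body[2] mov  r6, r4 → r6=0xa0
body[3] sub  r4, r2, #52 → r4=0x57
body[4] sub  r6, r5, r3 → r6=0x9a
body[5] sub  r6, r5, r0 → r6=0x51
epilogue: pop r4=0xa0, sp=0xa3
epilogue: pop r2=0xeb, sp=0xa4
r6 is caller-saved → body value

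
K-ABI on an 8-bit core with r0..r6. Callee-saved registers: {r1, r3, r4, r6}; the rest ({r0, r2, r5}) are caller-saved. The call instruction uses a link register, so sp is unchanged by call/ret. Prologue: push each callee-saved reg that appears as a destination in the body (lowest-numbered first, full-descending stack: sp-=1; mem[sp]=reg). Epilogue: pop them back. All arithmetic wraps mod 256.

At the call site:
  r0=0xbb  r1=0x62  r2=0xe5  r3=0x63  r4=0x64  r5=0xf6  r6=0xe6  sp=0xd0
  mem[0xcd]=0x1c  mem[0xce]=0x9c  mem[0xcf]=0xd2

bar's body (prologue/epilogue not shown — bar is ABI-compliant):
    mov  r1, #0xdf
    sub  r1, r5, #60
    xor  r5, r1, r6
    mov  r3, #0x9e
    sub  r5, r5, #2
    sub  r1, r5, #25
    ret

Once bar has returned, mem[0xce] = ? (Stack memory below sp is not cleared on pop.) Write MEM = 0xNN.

MEM = 0x63

prologue: push r1 -> mem[0xcf]=0x62, sp=0xcf
prologue: push r3 -> mem[0xce]=0x63, sp=0xce
body[0] mov  r1, #0xdf -> r1=0xdf
body[1] sub  r1, r5, #60 -> r1=0xba
body[2] xor  r5, r1, r6 -> r5=0x5c
body[3] mov  r3, #0x9e -> r3=0x9e
body[4] sub  r5, r5, #2 -> r5=0x5a
body[5] sub  r1, r5, #25 -> r1=0x41
epilogue: pop r3=0x63, sp=0xcf
epilogue: pop r1=0x62, sp=0xd0
prologue pushed ['r1', 'r3'] at ['0xcf', '0xce']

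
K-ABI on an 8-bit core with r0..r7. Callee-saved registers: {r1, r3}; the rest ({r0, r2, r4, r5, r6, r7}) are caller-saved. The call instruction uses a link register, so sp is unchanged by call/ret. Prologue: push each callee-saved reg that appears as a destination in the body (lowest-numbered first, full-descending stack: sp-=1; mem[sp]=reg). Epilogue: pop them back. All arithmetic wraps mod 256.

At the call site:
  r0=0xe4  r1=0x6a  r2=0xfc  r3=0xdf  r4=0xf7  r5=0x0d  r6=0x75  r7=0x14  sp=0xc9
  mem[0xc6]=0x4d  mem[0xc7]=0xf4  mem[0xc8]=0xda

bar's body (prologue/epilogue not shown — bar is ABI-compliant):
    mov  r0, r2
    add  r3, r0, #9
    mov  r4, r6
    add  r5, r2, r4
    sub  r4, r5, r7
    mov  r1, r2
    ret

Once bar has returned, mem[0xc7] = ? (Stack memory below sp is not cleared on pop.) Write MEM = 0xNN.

prologue: push r1 -> mem[0xc8]=0x6a, sp=0xc8
prologue: push r3 -> mem[0xc7]=0xdf, sp=0xc7
body[0] mov  r0, r2 -> r0=0xfc
body[1] add  r3, r0, #9 -> r3=0x05
body[2] mov  r4, r6 -> r4=0x75
body[3] add  r5, r2, r4 -> r5=0x71
body[4] sub  r4, r5, r7 -> r4=0x5d
body[5] mov  r1, r2 -> r1=0xfc
epilogue: pop r3=0xdf, sp=0xc8
epilogue: pop r1=0x6a, sp=0xc9
prologue pushed ['r1', 'r3'] at ['0xc8', '0xc7']

MEM = 0xdf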